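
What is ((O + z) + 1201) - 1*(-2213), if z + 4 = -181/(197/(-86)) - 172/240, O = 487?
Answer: 46988029/11820 ≈ 3975.3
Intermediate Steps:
z = 878209/11820 (z = -4 + (-181/(197/(-86)) - 172/240) = -4 + (-181/(197*(-1/86)) - 172*1/240) = -4 + (-181/(-197/86) - 43/60) = -4 + (-181*(-86/197) - 43/60) = -4 + (15566/197 - 43/60) = -4 + 925489/11820 = 878209/11820 ≈ 74.299)
((O + z) + 1201) - 1*(-2213) = ((487 + 878209/11820) + 1201) - 1*(-2213) = (6634549/11820 + 1201) + 2213 = 20830369/11820 + 2213 = 46988029/11820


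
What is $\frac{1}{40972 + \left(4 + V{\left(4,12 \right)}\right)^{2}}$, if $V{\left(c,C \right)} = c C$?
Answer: $\frac{1}{43676} \approx 2.2896 \cdot 10^{-5}$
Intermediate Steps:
$V{\left(c,C \right)} = C c$
$\frac{1}{40972 + \left(4 + V{\left(4,12 \right)}\right)^{2}} = \frac{1}{40972 + \left(4 + 12 \cdot 4\right)^{2}} = \frac{1}{40972 + \left(4 + 48\right)^{2}} = \frac{1}{40972 + 52^{2}} = \frac{1}{40972 + 2704} = \frac{1}{43676}$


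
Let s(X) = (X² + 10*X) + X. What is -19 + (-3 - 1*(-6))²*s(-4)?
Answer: -271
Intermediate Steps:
s(X) = X² + 11*X
-19 + (-3 - 1*(-6))²*s(-4) = -19 + (-3 - 1*(-6))²*(-4*(11 - 4)) = -19 + (-3 + 6)²*(-4*7) = -19 + 3²*(-28) = -19 + 9*(-28) = -19 - 252 = -271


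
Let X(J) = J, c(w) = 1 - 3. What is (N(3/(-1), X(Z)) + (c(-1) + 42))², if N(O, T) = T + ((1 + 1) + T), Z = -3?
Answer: 1296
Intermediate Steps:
c(w) = -2
N(O, T) = 2 + 2*T (N(O, T) = T + (2 + T) = 2 + 2*T)
(N(3/(-1), X(Z)) + (c(-1) + 42))² = ((2 + 2*(-3)) + (-2 + 42))² = ((2 - 6) + 40)² = (-4 + 40)² = 36² = 1296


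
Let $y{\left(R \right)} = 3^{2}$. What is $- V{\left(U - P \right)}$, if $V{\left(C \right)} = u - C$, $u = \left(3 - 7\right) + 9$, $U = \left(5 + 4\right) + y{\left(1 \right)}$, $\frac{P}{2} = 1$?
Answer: $11$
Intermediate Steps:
$P = 2$ ($P = 2 \cdot 1 = 2$)
$y{\left(R \right)} = 9$
$U = 18$ ($U = \left(5 + 4\right) + 9 = 9 + 9 = 18$)
$u = 5$ ($u = -4 + 9 = 5$)
$V{\left(C \right)} = 5 - C$
$- V{\left(U - P \right)} = - (5 - \left(18 - 2\right)) = - (5 - 16) = \left(-1\right) \left(-11\right) = 11$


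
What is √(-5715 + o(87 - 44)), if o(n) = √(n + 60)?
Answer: √(-5715 + √103) ≈ 75.531*I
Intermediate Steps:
o(n) = √(60 + n)
√(-5715 + o(87 - 44)) = √(-5715 + √(60 + (87 - 44))) = √(-5715 + √(60 + 43)) = √(-5715 + √103)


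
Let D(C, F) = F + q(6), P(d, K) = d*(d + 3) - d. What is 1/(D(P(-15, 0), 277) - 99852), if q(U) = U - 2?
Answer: -1/99571 ≈ -1.0043e-5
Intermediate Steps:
q(U) = -2 + U
P(d, K) = -d + d*(3 + d) (P(d, K) = d*(3 + d) - d = -d + d*(3 + d))
D(C, F) = 4 + F (D(C, F) = F + (-2 + 6) = F + 4 = 4 + F)
1/(D(P(-15, 0), 277) - 99852) = 1/((4 + 277) - 99852) = 1/(281 - 99852) = 1/(-99571) = -1/99571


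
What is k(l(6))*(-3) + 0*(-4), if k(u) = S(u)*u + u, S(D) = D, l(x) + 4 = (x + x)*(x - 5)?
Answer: -216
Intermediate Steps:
l(x) = -4 + 2*x*(-5 + x) (l(x) = -4 + (x + x)*(x - 5) = -4 + (2*x)*(-5 + x) = -4 + 2*x*(-5 + x))
k(u) = u + u² (k(u) = u*u + u = u² + u = u + u²)
k(l(6))*(-3) + 0*(-4) = ((-4 - 10*6 + 2*6²)*(1 + (-4 - 10*6 + 2*6²)))*(-3) + 0*(-4) = ((-4 - 60 + 2*36)*(1 + (-4 - 60 + 2*36)))*(-3) + 0 = ((-4 - 60 + 72)*(1 + (-4 - 60 + 72)))*(-3) + 0 = (8*(1 + 8))*(-3) + 0 = (8*9)*(-3) + 0 = 72*(-3) + 0 = -216 + 0 = -216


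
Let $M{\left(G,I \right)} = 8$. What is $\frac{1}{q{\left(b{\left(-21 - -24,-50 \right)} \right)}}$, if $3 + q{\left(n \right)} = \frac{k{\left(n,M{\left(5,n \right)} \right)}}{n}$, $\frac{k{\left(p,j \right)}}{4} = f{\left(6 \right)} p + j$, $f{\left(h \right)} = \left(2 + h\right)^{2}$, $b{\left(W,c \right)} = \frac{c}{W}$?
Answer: $\frac{25}{6277} \approx 0.0039828$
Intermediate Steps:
$k{\left(p,j \right)} = 4 j + 256 p$ ($k{\left(p,j \right)} = 4 \left(\left(2 + 6\right)^{2} p + j\right) = 4 \left(8^{2} p + j\right) = 4 \left(64 p + j\right) = 4 \left(j + 64 p\right) = 4 j + 256 p$)
$q{\left(n \right)} = -3 + \frac{32 + 256 n}{n}$ ($q{\left(n \right)} = -3 + \frac{4 \cdot 8 + 256 n}{n} = -3 + \frac{32 + 256 n}{n}$)
$\frac{1}{q{\left(b{\left(-21 - -24,-50 \right)} \right)}} = \frac{1}{253 + \frac{32}{\left(-50\right) \frac{1}{-21 - -24}}} = \frac{1}{253 + \frac{32}{\left(-50\right) \frac{1}{-21 + 24}}} = \frac{1}{253 + \frac{32}{\left(-50\right) \frac{1}{3}}} = \frac{1}{253 + \frac{32}{- \frac{50}{3}}} = \frac{1}{253 + 32 \left(- \frac{3}{50}\right)} = \frac{1}{253 - \frac{48}{25}} = \frac{1}{\frac{6277}{25}} = \frac{25}{6277}$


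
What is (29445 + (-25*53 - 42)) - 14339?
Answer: 13739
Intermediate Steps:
(29445 + (-25*53 - 42)) - 14339 = (29445 + (-1325 - 42)) - 14339 = (29445 - 1367) - 14339 = 28078 - 14339 = 13739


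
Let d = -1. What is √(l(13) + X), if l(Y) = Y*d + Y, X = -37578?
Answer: I*√37578 ≈ 193.85*I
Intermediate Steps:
l(Y) = 0 (l(Y) = Y*(-1) + Y = -Y + Y = 0)
√(l(13) + X) = √(0 - 37578) = √(-37578) = I*√37578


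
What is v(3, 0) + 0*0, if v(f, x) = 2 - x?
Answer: 2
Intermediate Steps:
v(3, 0) + 0*0 = (2 - 1*0) + 0*0 = (2 + 0) + 0 = 2 + 0 = 2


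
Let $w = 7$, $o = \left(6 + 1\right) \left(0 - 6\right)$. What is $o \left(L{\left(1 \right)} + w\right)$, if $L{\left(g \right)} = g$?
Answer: $-336$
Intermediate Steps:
$o = -42$ ($o = 7 \left(-6\right) = -42$)
$o \left(L{\left(1 \right)} + w\right) = - 42 \left(1 + 7\right) = \left(-42\right) 8 = -336$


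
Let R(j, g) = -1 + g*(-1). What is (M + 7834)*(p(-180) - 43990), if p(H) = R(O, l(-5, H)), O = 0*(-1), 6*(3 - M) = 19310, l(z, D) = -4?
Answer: -609483872/3 ≈ -2.0316e+8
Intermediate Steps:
M = -9646/3 (M = 3 - 1/6*19310 = 3 - 9655/3 = -9646/3 ≈ -3215.3)
O = 0
R(j, g) = -1 - g
p(H) = 3 (p(H) = -1 - 1*(-4) = -1 + 4 = 3)
(M + 7834)*(p(-180) - 43990) = (-9646/3 + 7834)*(3 - 43990) = (13856/3)*(-43987) = -609483872/3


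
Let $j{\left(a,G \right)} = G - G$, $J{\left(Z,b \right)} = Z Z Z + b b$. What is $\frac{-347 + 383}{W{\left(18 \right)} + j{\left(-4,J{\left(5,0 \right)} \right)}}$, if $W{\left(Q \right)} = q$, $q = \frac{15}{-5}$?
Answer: $-12$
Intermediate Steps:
$J{\left(Z,b \right)} = Z^{3} + b^{2}$ ($J{\left(Z,b \right)} = Z^{2} Z + b^{2} = Z^{3} + b^{2}$)
$j{\left(a,G \right)} = 0$
$q = -3$ ($q = 15 \left(- \frac{1}{5}\right) = -3$)
$W{\left(Q \right)} = -3$
$\frac{-347 + 383}{W{\left(18 \right)} + j{\left(-4,J{\left(5,0 \right)} \right)}} = \frac{-347 + 383}{-3 + 0} = \frac{36}{-3} = 36 \left(- \frac{1}{3}\right) = -12$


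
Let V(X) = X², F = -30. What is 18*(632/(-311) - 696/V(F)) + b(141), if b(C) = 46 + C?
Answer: 1061297/7775 ≈ 136.50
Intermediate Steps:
18*(632/(-311) - 696/V(F)) + b(141) = 18*(632/(-311) - 696/((-30)²)) + (46 + 141) = 18*(632*(-1/311) - 696/900) + 187 = 18*(-632/311 - 696*1/900) + 187 = 18*(-632/311 - 58/75) + 187 = 18*(-65438/23325) + 187 = -392628/7775 + 187 = 1061297/7775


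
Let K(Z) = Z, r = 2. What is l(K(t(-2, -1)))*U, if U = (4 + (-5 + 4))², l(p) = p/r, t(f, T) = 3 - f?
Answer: 45/2 ≈ 22.500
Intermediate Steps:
l(p) = p/2
U = 9 (U = (4 - 1)² = 3² = 9)
l(K(t(-2, -1)))*U = ((3 - 1*(-2))/2)*9 = ((3 + 2)/2)*9 = ((½)*5)*9 = (5/2)*9 = 45/2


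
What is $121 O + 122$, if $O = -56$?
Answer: $-6654$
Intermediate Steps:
$121 O + 122 = 121 \left(-56\right) + 122 = -6776 + 122 = -6654$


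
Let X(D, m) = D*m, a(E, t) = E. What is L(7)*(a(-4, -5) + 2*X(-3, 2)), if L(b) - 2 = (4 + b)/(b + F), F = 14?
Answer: -848/21 ≈ -40.381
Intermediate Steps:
L(b) = 2 + (4 + b)/(14 + b) (L(b) = 2 + (4 + b)/(b + 14) = 2 + (4 + b)/(14 + b))
L(7)*(a(-4, -5) + 2*X(-3, 2)) = ((32 + 3*7)/(14 + 7))*(-4 + 2*(-3*2)) = ((32 + 21)/21)*(-4 + 2*(-6)) = ((1/21)*53)*(-4 - 12) = (53/21)*(-16) = -848/21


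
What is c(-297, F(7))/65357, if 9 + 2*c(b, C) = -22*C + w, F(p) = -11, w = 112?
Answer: 345/130714 ≈ 0.0026393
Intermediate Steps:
c(b, C) = 103/2 - 11*C (c(b, C) = -9/2 + (-22*C + 112)/2 = -9/2 + (112 - 22*C)/2 = -9/2 + (56 - 11*C) = 103/2 - 11*C)
c(-297, F(7))/65357 = (103/2 - 11*(-11))/65357 = (103/2 + 121)*(1/65357) = (345/2)*(1/65357) = 345/130714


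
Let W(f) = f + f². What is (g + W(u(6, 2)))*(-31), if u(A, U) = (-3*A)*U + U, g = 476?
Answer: -49538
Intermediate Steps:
u(A, U) = U - 3*A*U (u(A, U) = -3*A*U + U = U - 3*A*U)
(g + W(u(6, 2)))*(-31) = (476 + (2*(1 - 3*6))*(1 + 2*(1 - 3*6)))*(-31) = (476 + (2*(1 - 18))*(1 + 2*(1 - 18)))*(-31) = (476 + (2*(-17))*(1 + 2*(-17)))*(-31) = (476 - 34*(1 - 34))*(-31) = (476 - 34*(-33))*(-31) = (476 + 1122)*(-31) = 1598*(-31) = -49538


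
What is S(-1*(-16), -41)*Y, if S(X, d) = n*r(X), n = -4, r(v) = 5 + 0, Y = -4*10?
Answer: 800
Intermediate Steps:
Y = -40
r(v) = 5
S(X, d) = -20 (S(X, d) = -4*5 = -20)
S(-1*(-16), -41)*Y = -20*(-40) = 800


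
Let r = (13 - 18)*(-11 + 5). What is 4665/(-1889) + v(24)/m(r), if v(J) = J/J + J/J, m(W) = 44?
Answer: -100741/41558 ≈ -2.4241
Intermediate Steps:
r = 30 (r = -5*(-6) = 30)
v(J) = 2 (v(J) = 1 + 1 = 2)
4665/(-1889) + v(24)/m(r) = 4665/(-1889) + 2/44 = 4665*(-1/1889) + 2*(1/44) = -4665/1889 + 1/22 = -100741/41558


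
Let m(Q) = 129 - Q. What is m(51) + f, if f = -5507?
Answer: -5429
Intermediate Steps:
m(51) + f = (129 - 1*51) - 5507 = (129 - 51) - 5507 = 78 - 5507 = -5429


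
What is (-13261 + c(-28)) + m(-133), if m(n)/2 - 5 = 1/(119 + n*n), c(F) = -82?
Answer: -118717031/8904 ≈ -13333.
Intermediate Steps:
m(n) = 10 + 2/(119 + n²) (m(n) = 10 + 2/(119 + n*n) = 10 + 2/(119 + n²))
(-13261 + c(-28)) + m(-133) = (-13261 - 82) + 2*(596 + 5*(-133)²)/(119 + (-133)²) = -13343 + 2*(596 + 5*17689)/(119 + 17689) = -13343 + 2*(596 + 88445)/17808 = -13343 + 2*(1/17808)*89041 = -13343 + 89041/8904 = -118717031/8904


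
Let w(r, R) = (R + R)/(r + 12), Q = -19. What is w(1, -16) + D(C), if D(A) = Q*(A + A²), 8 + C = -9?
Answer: -67216/13 ≈ -5170.5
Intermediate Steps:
w(r, R) = 2*R/(12 + r) (w(r, R) = (2*R)/(12 + r) = 2*R/(12 + r))
C = -17 (C = -8 - 9 = -17)
D(A) = -19*A - 19*A² (D(A) = -19*(A + A²) = -19*A - 19*A²)
w(1, -16) + D(C) = 2*(-16)/(12 + 1) - 19*(-17)*(1 - 17) = 2*(-16)/13 - 19*(-17)*(-16) = 2*(-16)*(1/13) - 5168 = -32/13 - 5168 = -67216/13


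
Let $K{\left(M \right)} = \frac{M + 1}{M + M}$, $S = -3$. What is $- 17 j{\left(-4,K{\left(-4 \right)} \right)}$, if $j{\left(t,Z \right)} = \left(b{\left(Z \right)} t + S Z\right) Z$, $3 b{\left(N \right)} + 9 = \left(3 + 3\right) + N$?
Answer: $- \frac{969}{64} \approx -15.141$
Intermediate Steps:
$b{\left(N \right)} = -1 + \frac{N}{3}$ ($b{\left(N \right)} = -3 + \frac{\left(3 + 3\right) + N}{3} = -3 + \frac{6 + N}{3} = -3 + \left(2 + \frac{N}{3}\right) = -1 + \frac{N}{3}$)
$K{\left(M \right)} = \frac{1 + M}{2 M}$
$j{\left(t,Z \right)} = Z \left(- 3 Z + t \left(-1 + \frac{Z}{3}\right)\right)$ ($j{\left(t,Z \right)} = \left(\left(-1 + \frac{Z}{3}\right) t - 3 Z\right) Z = \left(t \left(-1 + \frac{Z}{3}\right) - 3 Z\right) Z = \left(- 3 Z + t \left(-1 + \frac{Z}{3}\right)\right) Z = Z \left(- 3 Z + t \left(-1 + \frac{Z}{3}\right)\right)$)
$- 17 j{\left(-4,K{\left(-4 \right)} \right)} = - 17 \left(- \frac{\frac{1 - 4}{2 \left(-4\right)} \left(9 \frac{1 - 4}{2 \left(-4\right)} - - 4 \left(-3 + \frac{1 - 4}{2 \left(-4\right)}\right)\right)}{3}\right) = - 17 \left(- \frac{\frac{1}{2} \left(- \frac{1}{4}\right) \left(-3\right) \left(9 \cdot \frac{1}{2} \left(- \frac{1}{4}\right) \left(-3\right) - - 4 \left(-3 + \frac{1}{2} \left(- \frac{1}{4}\right) \left(-3\right)\right)\right)}{3}\right) = - 17 \left(\left(- \frac{1}{3}\right) \frac{3}{8} \left(9 \cdot \frac{3}{8} - - 4 \left(-3 + \frac{3}{8}\right)\right)\right) = - 17 \left(\left(- \frac{1}{3}\right) \frac{3}{8} \left(\frac{27}{8} - \left(-4\right) \left(- \frac{21}{8}\right)\right)\right) = - 17 \left(\left(- \frac{1}{3}\right) \frac{3}{8} \left(\frac{27}{8} - \frac{21}{2}\right)\right) = - 17 \left(\left(- \frac{1}{3}\right) \frac{3}{8} \left(- \frac{57}{8}\right)\right) = \left(-17\right) \frac{57}{64} = - \frac{969}{64}$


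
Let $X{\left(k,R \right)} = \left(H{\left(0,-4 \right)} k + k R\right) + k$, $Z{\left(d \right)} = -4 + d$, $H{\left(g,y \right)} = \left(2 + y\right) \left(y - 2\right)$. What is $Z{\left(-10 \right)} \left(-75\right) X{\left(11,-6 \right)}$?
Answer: $80850$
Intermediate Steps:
$H{\left(g,y \right)} = \left(-2 + y\right) \left(2 + y\right)$ ($H{\left(g,y \right)} = \left(2 + y\right) \left(-2 + y\right) = \left(-2 + y\right) \left(2 + y\right)$)
$X{\left(k,R \right)} = 13 k + R k$ ($X{\left(k,R \right)} = \left(\left(-4 + \left(-4\right)^{2}\right) k + k R\right) + k = \left(\left(-4 + 16\right) k + R k\right) + k = \left(12 k + R k\right) + k = 13 k + R k$)
$Z{\left(-10 \right)} \left(-75\right) X{\left(11,-6 \right)} = \left(-4 - 10\right) \left(-75\right) 11 \left(13 - 6\right) = \left(-14\right) \left(-75\right) 11 \cdot 7 = 1050 \cdot 77 = 80850$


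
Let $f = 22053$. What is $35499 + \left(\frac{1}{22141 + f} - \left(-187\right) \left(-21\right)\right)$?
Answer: $\frac{1395292969}{44194} \approx 31572.0$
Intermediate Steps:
$35499 + \left(\frac{1}{22141 + f} - \left(-187\right) \left(-21\right)\right) = 35499 + \left(\frac{1}{22141 + 22053} - \left(-187\right) \left(-21\right)\right) = 35499 + \left(\frac{1}{44194} - 3927\right) = 35499 - \frac{173549837}{44194} = \frac{1395292969}{44194}$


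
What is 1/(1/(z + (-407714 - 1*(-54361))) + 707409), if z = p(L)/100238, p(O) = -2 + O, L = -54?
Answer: 17709699035/12528000484600196 ≈ 1.4136e-6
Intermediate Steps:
z = -28/50119 (z = (-2 - 54)/100238 = -56*1/100238 = -28/50119 ≈ -0.00055867)
1/(1/(z + (-407714 - 1*(-54361))) + 707409) = 1/(1/(-28/50119 + (-407714 - 1*(-54361))) + 707409) = 1/(1/(-28/50119 + (-407714 + 54361)) + 707409) = 1/(1/(-28/50119 - 353353) + 707409) = 1/(1/(-17709699035/50119) + 707409) = 1/(-50119/17709699035 + 707409) = 1/(12528000484600196/17709699035) = 17709699035/12528000484600196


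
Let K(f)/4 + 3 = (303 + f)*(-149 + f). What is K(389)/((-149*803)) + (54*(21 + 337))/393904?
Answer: -64840140657/11782357972 ≈ -5.5032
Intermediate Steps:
K(f) = -12 + 4*(-149 + f)*(303 + f) (K(f) = -12 + 4*((303 + f)*(-149 + f)) = -12 + 4*((-149 + f)*(303 + f)) = -12 + 4*(-149 + f)*(303 + f))
K(389)/((-149*803)) + (54*(21 + 337))/393904 = (-180600 + 4*389² + 616*389)/((-149*803)) + (54*(21 + 337))/393904 = (-180600 + 4*151321 + 239624)/(-119647) + (54*358)*(1/393904) = (-180600 + 605284 + 239624)*(-1/119647) + 19332*(1/393904) = 664308*(-1/119647) + 4833/98476 = -664308/119647 + 4833/98476 = -64840140657/11782357972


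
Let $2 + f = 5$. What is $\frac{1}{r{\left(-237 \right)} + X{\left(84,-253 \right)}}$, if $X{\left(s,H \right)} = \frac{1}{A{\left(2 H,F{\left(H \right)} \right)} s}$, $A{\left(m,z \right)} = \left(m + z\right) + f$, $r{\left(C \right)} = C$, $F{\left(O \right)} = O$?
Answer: $- \frac{63504}{15050449} \approx -0.0042194$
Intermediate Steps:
$f = 3$ ($f = -2 + 5 = 3$)
$A{\left(m,z \right)} = 3 + m + z$ ($A{\left(m,z \right)} = \left(m + z\right) + 3 = 3 + m + z$)
$X{\left(s,H \right)} = \frac{1}{s \left(3 + 3 H\right)}$ ($X{\left(s,H \right)} = \frac{1}{\left(3 + 2 H + H\right) s} = \frac{1}{\left(3 + 3 H\right) s} = \frac{1}{s \left(3 + 3 H\right)}$)
$\frac{1}{r{\left(-237 \right)} + X{\left(84,-253 \right)}} = \frac{1}{-237 + \frac{1}{3 \cdot 84 \left(1 - 253\right)}} = \frac{1}{-237 + \frac{1}{3} \cdot \frac{1}{84} \frac{1}{-252}} = \frac{1}{-237 + \frac{1}{3} \cdot \frac{1}{84} \left(- \frac{1}{252}\right)} = \frac{1}{-237 - \frac{1}{63504}} = \frac{1}{- \frac{15050449}{63504}} = - \frac{63504}{15050449}$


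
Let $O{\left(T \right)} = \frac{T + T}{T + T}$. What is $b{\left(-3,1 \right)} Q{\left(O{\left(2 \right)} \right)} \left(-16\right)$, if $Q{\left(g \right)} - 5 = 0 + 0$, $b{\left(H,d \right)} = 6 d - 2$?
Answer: $-320$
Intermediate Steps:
$O{\left(T \right)} = 1$ ($O{\left(T \right)} = \frac{2 T}{2 T} = 2 T \frac{1}{2 T} = 1$)
$b{\left(H,d \right)} = -2 + 6 d$
$Q{\left(g \right)} = 5$ ($Q{\left(g \right)} = 5 + \left(0 + 0\right) = 5 + 0 = 5$)
$b{\left(-3,1 \right)} Q{\left(O{\left(2 \right)} \right)} \left(-16\right) = \left(-2 + 6 \cdot 1\right) 5 \left(-16\right) = \left(-2 + 6\right) 5 \left(-16\right) = 4 \cdot 5 \left(-16\right) = 20 \left(-16\right) = -320$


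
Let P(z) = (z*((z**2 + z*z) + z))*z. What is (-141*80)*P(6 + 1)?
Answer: -58035600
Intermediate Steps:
P(z) = z**2*(z + 2*z**2) (P(z) = (z*((z**2 + z**2) + z))*z = (z*(2*z**2 + z))*z = (z*(z + 2*z**2))*z = z**2*(z + 2*z**2))
(-141*80)*P(6 + 1) = (-141*80)*((6 + 1)**3*(1 + 2*(6 + 1))) = -11280*7**3*(1 + 2*7) = -3869040*(1 + 14) = -3869040*15 = -11280*5145 = -58035600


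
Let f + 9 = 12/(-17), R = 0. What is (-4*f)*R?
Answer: 0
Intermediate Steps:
f = -165/17 (f = -9 + 12/(-17) = -9 + 12*(-1/17) = -9 - 12/17 = -165/17 ≈ -9.7059)
(-4*f)*R = -4*(-165/17)*0 = (660/17)*0 = 0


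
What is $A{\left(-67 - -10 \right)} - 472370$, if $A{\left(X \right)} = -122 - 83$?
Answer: $-472575$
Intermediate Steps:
$A{\left(X \right)} = -205$
$A{\left(-67 - -10 \right)} - 472370 = -205 - 472370 = -472575$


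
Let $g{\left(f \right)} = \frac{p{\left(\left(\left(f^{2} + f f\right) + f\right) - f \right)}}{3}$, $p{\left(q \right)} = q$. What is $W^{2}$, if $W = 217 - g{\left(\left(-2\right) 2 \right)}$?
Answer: $\frac{383161}{9} \approx 42573.0$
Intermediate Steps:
$g{\left(f \right)} = \frac{2 f^{2}}{3}$ ($g{\left(f \right)} = \frac{\left(\left(f^{2} + f f\right) + f\right) - f}{3} = \left(\left(\left(f^{2} + f^{2}\right) + f\right) - f\right) \frac{1}{3} = \left(\left(2 f^{2} + f\right) - f\right) \frac{1}{3} = \left(\left(f + 2 f^{2}\right) - f\right) \frac{1}{3} = 2 f^{2} \cdot \frac{1}{3} = \frac{2 f^{2}}{3}$)
$W = \frac{619}{3}$ ($W = 217 - \frac{2 \left(\left(-2\right) 2\right)^{2}}{3} = 217 - \frac{2 \left(-4\right)^{2}}{3} = 217 - \frac{2}{3} \cdot 16 = 217 - \frac{32}{3} = \frac{619}{3} \approx 206.33$)
$W^{2} = \left(\frac{619}{3}\right)^{2} = \frac{383161}{9}$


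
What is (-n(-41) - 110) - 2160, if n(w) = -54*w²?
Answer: 88504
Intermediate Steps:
(-n(-41) - 110) - 2160 = (-(-54)*(-41)² - 110) - 2160 = (-(-54)*1681 - 110) - 2160 = (-1*(-90774) - 110) - 2160 = (90774 - 110) - 2160 = 90664 - 2160 = 88504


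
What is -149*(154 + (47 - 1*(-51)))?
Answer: -37548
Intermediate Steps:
-149*(154 + (47 - 1*(-51))) = -149*(154 + (47 + 51)) = -149*(154 + 98) = -149*252 = -37548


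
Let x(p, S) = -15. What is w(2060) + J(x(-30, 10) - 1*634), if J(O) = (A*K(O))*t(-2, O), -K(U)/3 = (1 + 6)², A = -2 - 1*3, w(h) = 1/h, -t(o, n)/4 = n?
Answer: 3930603601/2060 ≈ 1.9081e+6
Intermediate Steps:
t(o, n) = -4*n
A = -5 (A = -2 - 3 = -5)
K(U) = -147 (K(U) = -3*(1 + 6)² = -3*7² = -3*49 = -147)
J(O) = -2940*O (J(O) = (-5*(-147))*(-4*O) = 735*(-4*O) = -2940*O)
w(2060) + J(x(-30, 10) - 1*634) = 1/2060 - 2940*(-15 - 1*634) = 1/2060 - 2940*(-15 - 634) = 1/2060 - 2940*(-649) = 1/2060 + 1908060 = 3930603601/2060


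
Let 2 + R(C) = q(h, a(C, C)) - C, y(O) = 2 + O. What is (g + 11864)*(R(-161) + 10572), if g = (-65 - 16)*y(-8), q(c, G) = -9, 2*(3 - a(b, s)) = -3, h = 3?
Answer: 132416700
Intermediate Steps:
a(b, s) = 9/2 (a(b, s) = 3 - 1/2*(-3) = 3 + 3/2 = 9/2)
R(C) = -11 - C (R(C) = -2 + (-9 - C) = -11 - C)
g = 486 (g = (-65 - 16)*(2 - 8) = -81*(-6) = 486)
(g + 11864)*(R(-161) + 10572) = (486 + 11864)*((-11 - 1*(-161)) + 10572) = 12350*((-11 + 161) + 10572) = 12350*(150 + 10572) = 12350*10722 = 132416700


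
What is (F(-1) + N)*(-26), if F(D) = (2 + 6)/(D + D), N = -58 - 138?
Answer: 5200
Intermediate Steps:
N = -196
F(D) = 4/D (F(D) = 8/((2*D)) = 8*(1/(2*D)) = 4/D)
(F(-1) + N)*(-26) = (4/(-1) - 196)*(-26) = (4*(-1) - 196)*(-26) = (-4 - 196)*(-26) = -200*(-26) = 5200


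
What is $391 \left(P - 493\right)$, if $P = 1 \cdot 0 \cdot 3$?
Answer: $-192763$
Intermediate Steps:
$P = 0$ ($P = 0 \cdot 3 = 0$)
$391 \left(P - 493\right) = 391 \left(0 - 493\right) = 391 \left(-493\right) = -192763$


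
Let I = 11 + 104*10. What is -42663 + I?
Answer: -41612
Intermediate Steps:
I = 1051 (I = 11 + 1040 = 1051)
-42663 + I = -42663 + 1051 = -41612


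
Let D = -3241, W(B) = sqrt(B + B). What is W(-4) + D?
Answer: -3241 + 2*I*sqrt(2) ≈ -3241.0 + 2.8284*I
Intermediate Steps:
W(B) = sqrt(2)*sqrt(B) (W(B) = sqrt(2*B) = sqrt(2)*sqrt(B))
W(-4) + D = sqrt(2)*sqrt(-4) - 3241 = sqrt(2)*(2*I) - 3241 = 2*I*sqrt(2) - 3241 = -3241 + 2*I*sqrt(2)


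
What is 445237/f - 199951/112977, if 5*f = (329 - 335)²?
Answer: 27944500501/451908 ≈ 61837.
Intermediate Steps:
f = 36/5 (f = (329 - 335)²/5 = (⅕)*(-6)² = (⅕)*36 = 36/5 ≈ 7.2000)
445237/f - 199951/112977 = 445237/(36/5) - 199951/112977 = 445237*(5/36) - 199951*1/112977 = 2226185/36 - 199951/112977 = 27944500501/451908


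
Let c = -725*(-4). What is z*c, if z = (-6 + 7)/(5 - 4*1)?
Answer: 2900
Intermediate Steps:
c = 2900
z = 1 (z = 1/(5 - 4) = 1/1 = 1*1 = 1)
z*c = 1*2900 = 2900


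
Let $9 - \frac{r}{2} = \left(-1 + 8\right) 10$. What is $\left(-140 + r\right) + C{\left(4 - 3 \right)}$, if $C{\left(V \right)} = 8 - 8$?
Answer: $-262$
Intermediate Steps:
$C{\left(V \right)} = 0$
$r = -122$ ($r = 18 - 2 \left(-1 + 8\right) 10 = 18 - 2 \cdot 7 \cdot 10 = 18 - 140 = -122$)
$\left(-140 + r\right) + C{\left(4 - 3 \right)} = \left(-140 - 122\right) + 0 = -262 + 0 = -262$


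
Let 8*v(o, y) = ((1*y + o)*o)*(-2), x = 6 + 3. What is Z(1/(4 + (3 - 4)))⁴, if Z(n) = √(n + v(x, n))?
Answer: 3844/9 ≈ 427.11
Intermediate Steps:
x = 9
v(o, y) = -o*(o + y)/4 (v(o, y) = (((1*y + o)*o)*(-2))/8 = (((y + o)*o)*(-2))/8 = (((o + y)*o)*(-2))/8 = ((o*(o + y))*(-2))/8 = (-2*o*(o + y))/8 = -o*(o + y)/4)
Z(n) = √(-81/4 - 5*n/4) (Z(n) = √(n - ¼*9*(9 + n)) = √(n + (-81/4 - 9*n/4)) = √(-81/4 - 5*n/4))
Z(1/(4 + (3 - 4)))⁴ = (√(-81 - 5/(4 + (3 - 4)))/2)⁴ = (√(-81 - 5/(4 - 1))/2)⁴ = (√(-81 - 5/3)/2)⁴ = (√(-248/3)/2)⁴ = ((2*I*√186/3)/2)⁴ = (I*√186/3)⁴ = 3844/9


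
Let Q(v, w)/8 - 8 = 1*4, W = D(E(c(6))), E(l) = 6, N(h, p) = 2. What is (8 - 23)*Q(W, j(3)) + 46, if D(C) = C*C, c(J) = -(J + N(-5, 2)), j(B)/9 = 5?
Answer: -1394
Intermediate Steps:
j(B) = 45 (j(B) = 9*5 = 45)
c(J) = -2 - J (c(J) = -(J + 2) = -(2 + J) = -2 - J)
D(C) = C**2
W = 36 (W = 6**2 = 36)
Q(v, w) = 96 (Q(v, w) = 64 + 8*(1*4) = 64 + 8*4 = 64 + 32 = 96)
(8 - 23)*Q(W, j(3)) + 46 = (8 - 23)*96 + 46 = -15*96 + 46 = -1440 + 46 = -1394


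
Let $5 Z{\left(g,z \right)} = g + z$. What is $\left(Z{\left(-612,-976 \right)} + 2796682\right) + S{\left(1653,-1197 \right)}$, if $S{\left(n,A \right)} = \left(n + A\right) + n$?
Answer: $\frac{13992367}{5} \approx 2.7985 \cdot 10^{6}$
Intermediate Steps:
$Z{\left(g,z \right)} = \frac{g}{5} + \frac{z}{5}$ ($Z{\left(g,z \right)} = \frac{g + z}{5} = \frac{g}{5} + \frac{z}{5}$)
$S{\left(n,A \right)} = A + 2 n$ ($S{\left(n,A \right)} = \left(A + n\right) + n = A + 2 n$)
$\left(Z{\left(-612,-976 \right)} + 2796682\right) + S{\left(1653,-1197 \right)} = \left(\left(\frac{1}{5} \left(-612\right) + \frac{1}{5} \left(-976\right)\right) + 2796682\right) + \left(-1197 + 2 \cdot 1653\right) = \left(\left(- \frac{612}{5} - \frac{976}{5}\right) + 2796682\right) + \left(-1197 + 3306\right) = \left(- \frac{1588}{5} + 2796682\right) + 2109 = \frac{13981822}{5} + 2109 = \frac{13992367}{5}$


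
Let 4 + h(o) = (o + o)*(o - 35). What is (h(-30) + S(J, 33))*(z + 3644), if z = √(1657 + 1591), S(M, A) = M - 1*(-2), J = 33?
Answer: 14324564 + 15724*√203 ≈ 1.4549e+7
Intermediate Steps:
S(M, A) = 2 + M (S(M, A) = M + 2 = 2 + M)
h(o) = -4 + 2*o*(-35 + o) (h(o) = -4 + (o + o)*(o - 35) = -4 + (2*o)*(-35 + o) = -4 + 2*o*(-35 + o))
z = 4*√203 (z = √3248 = 4*√203 ≈ 56.991)
(h(-30) + S(J, 33))*(z + 3644) = ((-4 - 70*(-30) + 2*(-30)²) + (2 + 33))*(4*√203 + 3644) = ((-4 + 2100 + 2*900) + 35)*(3644 + 4*√203) = ((-4 + 2100 + 1800) + 35)*(3644 + 4*√203) = (3896 + 35)*(3644 + 4*√203) = 3931*(3644 + 4*√203) = 14324564 + 15724*√203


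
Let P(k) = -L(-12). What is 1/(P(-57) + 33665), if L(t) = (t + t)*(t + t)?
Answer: 1/33089 ≈ 3.0222e-5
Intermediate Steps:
L(t) = 4*t² (L(t) = (2*t)*(2*t) = 4*t²)
P(k) = -576 (P(k) = -4*(-12)² = -4*144 = -1*576 = -576)
1/(P(-57) + 33665) = 1/(-576 + 33665) = 1/33089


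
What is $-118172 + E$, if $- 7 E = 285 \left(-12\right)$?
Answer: $- \frac{823784}{7} \approx -1.1768 \cdot 10^{5}$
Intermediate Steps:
$E = \frac{3420}{7}$ ($E = - \frac{285 \left(-12\right)}{7} = \left(- \frac{1}{7}\right) \left(-3420\right) = \frac{3420}{7} \approx 488.57$)
$-118172 + E = -118172 + \frac{3420}{7} = - \frac{823784}{7}$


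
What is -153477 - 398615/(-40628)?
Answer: -890723563/5804 ≈ -1.5347e+5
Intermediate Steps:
-153477 - 398615/(-40628) = -153477 - 398615*(-1)/40628 = -153477 - 1*(-56945/5804) = -153477 + 56945/5804 = -890723563/5804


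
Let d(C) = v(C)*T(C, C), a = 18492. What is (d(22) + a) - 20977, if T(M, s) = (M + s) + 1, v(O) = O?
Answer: -1495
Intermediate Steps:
T(M, s) = 1 + M + s
d(C) = C*(1 + 2*C) (d(C) = C*(1 + C + C) = C*(1 + 2*C))
(d(22) + a) - 20977 = (22*(1 + 2*22) + 18492) - 20977 = (22*(1 + 44) + 18492) - 20977 = (22*45 + 18492) - 20977 = (990 + 18492) - 20977 = 19482 - 20977 = -1495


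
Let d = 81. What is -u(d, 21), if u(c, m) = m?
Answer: -21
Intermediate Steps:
-u(d, 21) = -1*21 = -21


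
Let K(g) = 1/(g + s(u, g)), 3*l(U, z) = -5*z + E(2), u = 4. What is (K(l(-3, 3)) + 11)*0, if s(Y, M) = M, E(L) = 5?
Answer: 0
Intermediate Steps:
l(U, z) = 5/3 - 5*z/3 (l(U, z) = (-5*z + 5)/3 = (5 - 5*z)/3 = 5/3 - 5*z/3)
K(g) = 1/(2*g) (K(g) = 1/(g + g) = 1/(2*g))
(K(l(-3, 3)) + 11)*0 = (1/(2*(5/3 - 5/3*3)) + 11)*0 = (1/(2*(5/3 - 5)) + 11)*0 = (1/(2*(-10/3)) + 11)*0 = ((½)*(-3/10) + 11)*0 = (-3/20 + 11)*0 = (217/20)*0 = 0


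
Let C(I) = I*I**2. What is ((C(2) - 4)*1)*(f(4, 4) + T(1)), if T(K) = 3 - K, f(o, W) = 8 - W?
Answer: 24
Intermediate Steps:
C(I) = I**3
((C(2) - 4)*1)*(f(4, 4) + T(1)) = ((2**3 - 4)*1)*((8 - 1*4) + (3 - 1*1)) = ((8 - 4)*1)*((8 - 4) + (3 - 1)) = (4*1)*(4 + 2) = 4*6 = 24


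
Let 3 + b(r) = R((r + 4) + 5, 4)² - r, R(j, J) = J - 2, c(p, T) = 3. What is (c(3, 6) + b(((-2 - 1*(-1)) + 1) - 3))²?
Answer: 49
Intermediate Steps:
R(j, J) = -2 + J
b(r) = 1 - r (b(r) = -3 + ((-2 + 4)² - r) = -3 + (2² - r) = -3 + (4 - r) = 1 - r)
(c(3, 6) + b(((-2 - 1*(-1)) + 1) - 3))² = (3 + (1 - (((-2 - 1*(-1)) + 1) - 3)))² = (3 + (1 - (((-2 + 1) + 1) - 3)))² = (3 + (1 - ((-1 + 1) - 3)))² = (3 + (1 - (0 - 3)))² = (3 + (1 - 1*(-3)))² = (3 + (1 + 3))² = (3 + 4)² = 7² = 49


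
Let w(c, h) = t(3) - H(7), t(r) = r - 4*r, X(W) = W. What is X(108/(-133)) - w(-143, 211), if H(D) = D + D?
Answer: 2951/133 ≈ 22.188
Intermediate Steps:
H(D) = 2*D
t(r) = -3*r
w(c, h) = -23 (w(c, h) = -3*3 - 2*7 = -9 - 1*14 = -9 - 14 = -23)
X(108/(-133)) - w(-143, 211) = 108/(-133) - 1*(-23) = 108*(-1/133) + 23 = -108/133 + 23 = 2951/133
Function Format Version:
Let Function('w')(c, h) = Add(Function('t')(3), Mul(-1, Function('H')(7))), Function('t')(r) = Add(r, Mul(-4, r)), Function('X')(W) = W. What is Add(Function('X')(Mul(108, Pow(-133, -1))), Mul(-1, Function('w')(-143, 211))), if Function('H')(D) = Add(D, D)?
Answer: Rational(2951, 133) ≈ 22.188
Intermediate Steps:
Function('H')(D) = Mul(2, D)
Function('t')(r) = Mul(-3, r)
Function('w')(c, h) = -23 (Function('w')(c, h) = Add(Mul(-3, 3), Mul(-1, Mul(2, 7))) = Add(-9, Mul(-1, 14)) = Add(-9, -14) = -23)
Add(Function('X')(Mul(108, Pow(-133, -1))), Mul(-1, Function('w')(-143, 211))) = Add(Mul(108, Pow(-133, -1)), Mul(-1, -23)) = Add(Mul(108, Rational(-1, 133)), 23) = Add(Rational(-108, 133), 23) = Rational(2951, 133)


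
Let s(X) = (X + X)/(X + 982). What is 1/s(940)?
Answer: 961/940 ≈ 1.0223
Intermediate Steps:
s(X) = 2*X/(982 + X) (s(X) = (2*X)/(982 + X) = 2*X/(982 + X))
1/s(940) = 1/(2*940/(982 + 940)) = 1/(2*940/1922) = 1/(2*940*(1/1922)) = 1/(940/961) = 961/940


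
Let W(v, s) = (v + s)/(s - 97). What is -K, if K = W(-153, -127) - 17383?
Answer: 69527/4 ≈ 17382.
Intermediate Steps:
W(v, s) = (s + v)/(-97 + s)
K = -69527/4 (K = (-127 - 153)/(-97 - 127) - 17383 = -280/(-224) - 17383 = -1/224*(-280) - 17383 = 5/4 - 17383 = -69527/4 ≈ -17382.)
-K = -1*(-69527/4) = 69527/4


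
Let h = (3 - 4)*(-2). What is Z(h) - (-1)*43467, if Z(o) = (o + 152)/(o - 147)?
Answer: 6302561/145 ≈ 43466.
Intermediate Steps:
h = 2 (h = -1*(-2) = 2)
Z(o) = (152 + o)/(-147 + o)
Z(h) - (-1)*43467 = (152 + 2)/(-147 + 2) - (-1)*43467 = 154/(-145) - 1*(-43467) = -1/145*154 + 43467 = -154/145 + 43467 = 6302561/145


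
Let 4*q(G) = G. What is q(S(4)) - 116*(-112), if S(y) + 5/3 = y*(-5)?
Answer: 155839/12 ≈ 12987.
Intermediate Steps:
S(y) = -5/3 - 5*y (S(y) = -5/3 + y*(-5) = -5/3 - 5*y)
q(G) = G/4
q(S(4)) - 116*(-112) = (-5/3 - 5*4)/4 - 116*(-112) = (-5/3 - 20)/4 + 12992 = (¼)*(-65/3) + 12992 = -65/12 + 12992 = 155839/12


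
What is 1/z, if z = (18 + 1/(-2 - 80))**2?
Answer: 6724/2175625 ≈ 0.0030906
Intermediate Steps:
z = 2175625/6724 (z = (18 + 1/(-82))**2 = (18 - 1/82)**2 = (1475/82)**2 = 2175625/6724 ≈ 323.56)
1/z = 1/(2175625/6724) = 6724/2175625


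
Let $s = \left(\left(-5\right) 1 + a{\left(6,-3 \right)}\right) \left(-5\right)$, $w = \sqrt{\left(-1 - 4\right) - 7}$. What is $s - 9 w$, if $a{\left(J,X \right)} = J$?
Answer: $-5 - 18 i \sqrt{3} \approx -5.0 - 31.177 i$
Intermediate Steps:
$w = 2 i \sqrt{3}$ ($w = \sqrt{-5 - 7} = \sqrt{-12} = 2 i \sqrt{3} \approx 3.4641 i$)
$s = -5$ ($s = \left(\left(-5\right) 1 + 6\right) \left(-5\right) = \left(-5 + 6\right) \left(-5\right) = 1 \left(-5\right) = -5$)
$s - 9 w = -5 - 9 \cdot 2 i \sqrt{3} = -5 - 18 i \sqrt{3}$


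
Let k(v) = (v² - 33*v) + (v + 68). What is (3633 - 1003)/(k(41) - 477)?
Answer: -263/4 ≈ -65.750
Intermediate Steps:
k(v) = 68 + v² - 32*v (k(v) = (v² - 33*v) + (68 + v) = 68 + v² - 32*v)
(3633 - 1003)/(k(41) - 477) = (3633 - 1003)/((68 + 41² - 32*41) - 477) = 2630/((68 + 1681 - 1312) - 477) = 2630/(437 - 477) = 2630/(-40) = 2630*(-1/40) = -263/4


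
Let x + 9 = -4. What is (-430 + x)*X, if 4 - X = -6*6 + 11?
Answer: -12847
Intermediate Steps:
x = -13 (x = -9 - 4 = -13)
X = 29 (X = 4 - (-6*6 + 11) = 4 - (-36 + 11) = 4 - 1*(-25) = 4 + 25 = 29)
(-430 + x)*X = (-430 - 13)*29 = -443*29 = -12847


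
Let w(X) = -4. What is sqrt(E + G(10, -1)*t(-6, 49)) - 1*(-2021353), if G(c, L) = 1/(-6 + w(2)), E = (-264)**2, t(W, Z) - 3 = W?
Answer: 2021353 + sqrt(6969630)/10 ≈ 2.0216e+6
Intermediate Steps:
t(W, Z) = 3 + W
E = 69696
G(c, L) = -1/10 (G(c, L) = 1/(-6 - 4) = 1/(-10) = -1/10)
sqrt(E + G(10, -1)*t(-6, 49)) - 1*(-2021353) = sqrt(69696 - (3 - 6)/10) - 1*(-2021353) = sqrt(69696 - 1/10*(-3)) + 2021353 = sqrt(69696 + 3/10) + 2021353 = sqrt(696963/10) + 2021353 = sqrt(6969630)/10 + 2021353 = 2021353 + sqrt(6969630)/10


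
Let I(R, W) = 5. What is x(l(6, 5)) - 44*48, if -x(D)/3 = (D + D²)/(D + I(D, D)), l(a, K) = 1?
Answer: -2113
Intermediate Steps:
x(D) = -3*(D + D²)/(5 + D) (x(D) = -3*(D + D²)/(D + 5) = -3*(D + D²)/(5 + D))
x(l(6, 5)) - 44*48 = -3*1*(1 + 1)/(5 + 1) - 44*48 = -3*1*2/6 - 2112 = -3*1*⅙*2 - 2112 = -1 - 2112 = -2113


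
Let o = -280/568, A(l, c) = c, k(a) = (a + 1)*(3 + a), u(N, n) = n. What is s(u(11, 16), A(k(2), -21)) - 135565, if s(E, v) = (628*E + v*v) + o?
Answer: -8880431/71 ≈ -1.2508e+5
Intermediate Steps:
k(a) = (1 + a)*(3 + a)
o = -35/71 (o = -280*1/568 = -35/71 ≈ -0.49296)
s(E, v) = -35/71 + v**2 + 628*E (s(E, v) = (628*E + v*v) - 35/71 = (628*E + v**2) - 35/71 = (v**2 + 628*E) - 35/71 = -35/71 + v**2 + 628*E)
s(u(11, 16), A(k(2), -21)) - 135565 = (-35/71 + (-21)**2 + 628*16) - 135565 = (-35/71 + 441 + 10048) - 135565 = 744684/71 - 135565 = -8880431/71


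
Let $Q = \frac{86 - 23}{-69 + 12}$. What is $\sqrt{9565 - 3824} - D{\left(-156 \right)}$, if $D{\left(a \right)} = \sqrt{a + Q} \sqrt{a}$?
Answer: $\sqrt{5741} + \frac{6 \sqrt{245765}}{19} \approx 232.32$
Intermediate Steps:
$Q = - \frac{21}{19}$ ($Q = \frac{63}{-57} = 63 \left(- \frac{1}{57}\right) = - \frac{21}{19} \approx -1.1053$)
$D{\left(a \right)} = \sqrt{a} \sqrt{- \frac{21}{19} + a}$ ($D{\left(a \right)} = \sqrt{a - \frac{21}{19}} \sqrt{a} = \sqrt{- \frac{21}{19} + a} \sqrt{a} = \sqrt{a} \sqrt{- \frac{21}{19} + a}$)
$\sqrt{9565 - 3824} - D{\left(-156 \right)} = \sqrt{9565 - 3824} - \frac{\sqrt{19} \sqrt{-156} \sqrt{-21 + 19 \left(-156\right)}}{19} = \sqrt{5741} - \frac{\sqrt{19} \cdot 2 i \sqrt{39} \sqrt{-21 - 2964}}{19} = \sqrt{5741} - \frac{\sqrt{19} \cdot 2 i \sqrt{39} \sqrt{-2985}}{19} = \sqrt{5741} - \frac{\sqrt{19} \cdot 2 i \sqrt{39} i \sqrt{2985}}{19} = \sqrt{5741} - - \frac{6 \sqrt{245765}}{19} = \sqrt{5741} + \frac{6 \sqrt{245765}}{19}$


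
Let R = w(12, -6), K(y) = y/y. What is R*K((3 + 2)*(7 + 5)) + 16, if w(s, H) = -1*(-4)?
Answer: 20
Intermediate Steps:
K(y) = 1
w(s, H) = 4
R = 4
R*K((3 + 2)*(7 + 5)) + 16 = 4*1 + 16 = 4 + 16 = 20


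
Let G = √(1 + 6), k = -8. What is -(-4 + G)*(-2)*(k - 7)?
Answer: 120 - 30*√7 ≈ 40.627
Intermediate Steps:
G = √7 ≈ 2.6458
-(-4 + G)*(-2)*(k - 7) = -(-4 + √7)*(-2)*(-8 - 7) = -(8 - 2*√7)*(-15) = -(-120 + 30*√7) = 120 - 30*√7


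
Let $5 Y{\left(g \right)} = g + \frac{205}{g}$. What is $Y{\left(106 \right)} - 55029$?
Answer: $- \frac{29153929}{530} \approx -55007.0$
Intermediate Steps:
$Y{\left(g \right)} = \frac{41}{g} + \frac{g}{5}$ ($Y{\left(g \right)} = \frac{g + \frac{205}{g}}{5} = \frac{41}{g} + \frac{g}{5}$)
$Y{\left(106 \right)} - 55029 = \left(\frac{41}{106} + \frac{1}{5} \cdot 106\right) - 55029 = \left(41 \cdot \frac{1}{106} + \frac{106}{5}\right) - 55029 = \left(\frac{41}{106} + \frac{106}{5}\right) - 55029 = \frac{11441}{530} - 55029 = - \frac{29153929}{530}$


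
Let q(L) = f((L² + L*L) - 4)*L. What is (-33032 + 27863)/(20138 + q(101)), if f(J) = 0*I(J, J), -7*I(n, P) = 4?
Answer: -5169/20138 ≈ -0.25668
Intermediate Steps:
I(n, P) = -4/7 (I(n, P) = -⅐*4 = -4/7)
f(J) = 0 (f(J) = 0*(-4/7) = 0)
q(L) = 0 (q(L) = 0*L = 0)
(-33032 + 27863)/(20138 + q(101)) = (-33032 + 27863)/(20138 + 0) = -5169/20138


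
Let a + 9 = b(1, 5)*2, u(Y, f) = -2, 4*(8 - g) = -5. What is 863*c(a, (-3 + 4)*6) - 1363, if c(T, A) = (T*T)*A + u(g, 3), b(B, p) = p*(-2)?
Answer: 4351609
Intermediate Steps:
g = 37/4 (g = 8 - 1/4*(-5) = 8 + 5/4 = 37/4 ≈ 9.2500)
b(B, p) = -2*p
a = -29 (a = -9 - 2*5*2 = -9 - 10*2 = -9 - 20 = -29)
c(T, A) = -2 + A*T**2 (c(T, A) = (T*T)*A - 2 = T**2*A - 2 = A*T**2 - 2 = -2 + A*T**2)
863*c(a, (-3 + 4)*6) - 1363 = 863*(-2 + ((-3 + 4)*6)*(-29)**2) - 1363 = 863*(-2 + (1*6)*841) - 1363 = 863*(-2 + 6*841) - 1363 = 863*(-2 + 5046) - 1363 = 863*5044 - 1363 = 4352972 - 1363 = 4351609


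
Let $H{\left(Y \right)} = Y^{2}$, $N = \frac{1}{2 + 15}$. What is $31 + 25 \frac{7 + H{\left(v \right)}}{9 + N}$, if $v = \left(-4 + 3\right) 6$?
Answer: $\frac{23049}{154} \approx 149.67$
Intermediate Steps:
$v = -6$ ($v = \left(-1\right) 6 = -6$)
$N = \frac{1}{17} \approx 0.058824$
$31 + 25 \frac{7 + H{\left(v \right)}}{9 + N} = 31 + 25 \frac{7 + \left(-6\right)^{2}}{9 + \frac{1}{17}} = 31 + 25 \frac{7 + 36}{\frac{154}{17}} = 31 + 25 \cdot 43 \cdot \frac{17}{154} = 31 + 25 \cdot \frac{731}{154} = 31 + \frac{18275}{154} = \frac{23049}{154}$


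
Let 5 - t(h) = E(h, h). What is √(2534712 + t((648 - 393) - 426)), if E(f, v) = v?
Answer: 2*√633722 ≈ 1592.1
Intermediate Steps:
t(h) = 5 - h
√(2534712 + t((648 - 393) - 426)) = √(2534712 + (5 - ((648 - 393) - 426))) = √(2534712 + (5 - (255 - 426))) = √(2534712 + (5 - 1*(-171))) = √(2534712 + (5 + 171)) = √(2534712 + 176) = √2534888 = 2*√633722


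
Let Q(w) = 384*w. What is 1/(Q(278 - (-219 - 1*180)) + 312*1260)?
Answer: 1/653088 ≈ 1.5312e-6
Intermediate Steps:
1/(Q(278 - (-219 - 1*180)) + 312*1260) = 1/(384*(278 - (-219 - 1*180)) + 312*1260) = 1/(384*(278 - (-219 - 180)) + 393120) = 1/(384*(278 - 1*(-399)) + 393120) = 1/(384*(278 + 399) + 393120) = 1/(384*677 + 393120) = 1/(259968 + 393120) = 1/653088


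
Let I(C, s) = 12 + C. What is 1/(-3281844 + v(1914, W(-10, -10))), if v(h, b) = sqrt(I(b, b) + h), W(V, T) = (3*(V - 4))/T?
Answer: -5469740/17950833397343 - sqrt(48255)/53852500192029 ≈ -3.0471e-7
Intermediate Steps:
W(V, T) = (-12 + 3*V)/T (W(V, T) = (3*(-4 + V))/T = (-12 + 3*V)/T)
v(h, b) = sqrt(12 + b + h) (v(h, b) = sqrt((12 + b) + h) = sqrt(12 + b + h))
1/(-3281844 + v(1914, W(-10, -10))) = 1/(-3281844 + sqrt(12 + 3*(-4 - 10)/(-10) + 1914)) = 1/(-3281844 + sqrt(12 + 3*(-1/10)*(-14) + 1914)) = 1/(-3281844 + sqrt(12 + 21/5 + 1914)) = 1/(-3281844 + sqrt(9651/5)) = 1/(-3281844 + sqrt(48255)/5)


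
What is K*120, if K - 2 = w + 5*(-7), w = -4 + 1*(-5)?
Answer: -5040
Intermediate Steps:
w = -9 (w = -4 - 5 = -9)
K = -42 (K = 2 + (-9 + 5*(-7)) = 2 + (-9 - 35) = 2 - 44 = -42)
K*120 = -42*120 = -5040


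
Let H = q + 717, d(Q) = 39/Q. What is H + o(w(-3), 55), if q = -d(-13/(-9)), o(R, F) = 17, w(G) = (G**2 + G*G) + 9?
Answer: 707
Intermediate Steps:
w(G) = 9 + 2*G**2 (w(G) = (G**2 + G**2) + 9 = 2*G**2 + 9 = 9 + 2*G**2)
q = -27 (q = -39/((-13/(-9))) = -39/((-13*(-1/9))) = -39/13/9 = -39*9/13 = -1*27 = -27)
H = 690 (H = -27 + 717 = 690)
H + o(w(-3), 55) = 690 + 17 = 707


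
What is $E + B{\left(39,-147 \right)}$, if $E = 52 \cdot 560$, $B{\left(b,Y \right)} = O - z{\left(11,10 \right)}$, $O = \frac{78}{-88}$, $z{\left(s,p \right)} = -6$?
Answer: $\frac{1281505}{44} \approx 29125.0$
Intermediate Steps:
$O = - \frac{39}{44}$ ($O = 78 \left(- \frac{1}{88}\right) = - \frac{39}{44} \approx -0.88636$)
$B{\left(b,Y \right)} = \frac{225}{44}$ ($B{\left(b,Y \right)} = - \frac{39}{44} - -6 = - \frac{39}{44} + 6 = \frac{225}{44}$)
$E = 29120$
$E + B{\left(39,-147 \right)} = 29120 + \frac{225}{44} = \frac{1281505}{44}$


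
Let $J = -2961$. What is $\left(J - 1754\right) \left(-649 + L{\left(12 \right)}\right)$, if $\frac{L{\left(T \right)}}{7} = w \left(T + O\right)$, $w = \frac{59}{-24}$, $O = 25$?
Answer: $\frac{145490755}{24} \approx 6.0621 \cdot 10^{6}$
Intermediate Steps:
$w = - \frac{59}{24}$ ($w = 59 \left(- \frac{1}{24}\right) = - \frac{59}{24} \approx -2.4583$)
$L{\left(T \right)} = - \frac{10325}{24} - \frac{413 T}{24}$ ($L{\left(T \right)} = 7 \left(- \frac{59 \left(T + 25\right)}{24}\right) = 7 \left(- \frac{59 \left(25 + T\right)}{24}\right) = 7 \left(- \frac{1475}{24} - \frac{59 T}{24}\right) = - \frac{10325}{24} - \frac{413 T}{24}$)
$\left(J - 1754\right) \left(-649 + L{\left(12 \right)}\right) = \left(-2961 - 1754\right) \left(-649 - \frac{15281}{24}\right) = - 4715 \left(-649 - \frac{15281}{24}\right) = \left(-4715\right) \left(- \frac{30857}{24}\right) = \frac{145490755}{24}$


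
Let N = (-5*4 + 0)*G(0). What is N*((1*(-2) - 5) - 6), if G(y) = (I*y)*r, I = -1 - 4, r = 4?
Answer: 0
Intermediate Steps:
I = -5
G(y) = -20*y (G(y) = -5*y*4 = -20*y)
N = 0 (N = (-5*4 + 0)*(-20*0) = (-20 + 0)*0 = -20*0 = 0)
N*((1*(-2) - 5) - 6) = 0*((1*(-2) - 5) - 6) = 0*((-2 - 5) - 6) = 0*(-7 - 6) = 0*(-13) = 0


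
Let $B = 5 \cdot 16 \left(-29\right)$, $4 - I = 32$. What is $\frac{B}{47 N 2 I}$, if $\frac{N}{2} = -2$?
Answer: $- \frac{145}{658} \approx -0.22036$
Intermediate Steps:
$N = -4$ ($N = 2 \left(-2\right) = -4$)
$I = -28$ ($I = 4 - 32 = -28$)
$B = -2320$ ($B = 80 \left(-29\right) = -2320$)
$\frac{B}{47 N 2 I} = - \frac{2320}{47 \left(\left(-4\right) 2\right) \left(-28\right)} = - \frac{2320}{47 \left(-8\right) \left(-28\right)} = - \frac{2320}{\left(-376\right) \left(-28\right)} = - \frac{2320}{10528} = \left(-2320\right) \frac{1}{10528} = - \frac{145}{658}$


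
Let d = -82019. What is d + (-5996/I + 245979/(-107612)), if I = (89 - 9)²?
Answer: -3530630170397/43044800 ≈ -82022.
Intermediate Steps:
I = 6400 (I = 80² = 6400)
d + (-5996/I + 245979/(-107612)) = -82019 + (-5996/6400 + 245979/(-107612)) = -82019 + (-5996*1/6400 + 245979*(-1/107612)) = -82019 + (-1499/1600 - 245979/107612) = -82019 - 138719197/43044800 = -3530630170397/43044800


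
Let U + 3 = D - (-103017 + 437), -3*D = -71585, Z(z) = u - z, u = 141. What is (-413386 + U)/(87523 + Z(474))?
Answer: -430421/130785 ≈ -3.2911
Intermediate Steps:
Z(z) = 141 - z
D = 71585/3 (D = -1/3*(-71585) = 71585/3 ≈ 23862.)
U = 379316/3 (U = -3 + (71585/3 - (-103017 + 437)) = -3 + (71585/3 - 1*(-102580)) = -3 + (71585/3 + 102580) = -3 + 379325/3 = 379316/3 ≈ 1.2644e+5)
(-413386 + U)/(87523 + Z(474)) = (-413386 + 379316/3)/(87523 + (141 - 1*474)) = -860842/(3*(87523 + (141 - 474))) = -860842/(3*(87523 - 333)) = -860842/3/87190 = -860842/3*1/87190 = -430421/130785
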